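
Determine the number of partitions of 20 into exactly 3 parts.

33

There are too many to list fully; the first 12 (by largest part) are:
1 + 1 + 18
1 + 2 + 17
1 + 3 + 16
2 + 2 + 16
1 + 4 + 15
2 + 3 + 15
1 + 5 + 14
2 + 4 + 14
3 + 3 + 14
1 + 6 + 13
2 + 5 + 13
3 + 4 + 13
…and 21 more, for 33 total.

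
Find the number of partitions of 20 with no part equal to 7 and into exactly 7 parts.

There are too many to list fully; the first 12 (by largest part) are:
14,1,1,1,1,1,1
13,2,1,1,1,1,1
12,3,1,1,1,1,1
12,2,2,1,1,1,1
11,4,1,1,1,1,1
11,3,2,1,1,1,1
11,2,2,2,1,1,1
10,5,1,1,1,1,1
10,4,2,1,1,1,1
10,3,3,1,1,1,1
10,3,2,2,1,1,1
10,2,2,2,2,1,1
…and 56 more, for 68 total.

68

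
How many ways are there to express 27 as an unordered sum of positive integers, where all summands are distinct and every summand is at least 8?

Listing the qualifying partitions of 27:
27
8, 19
9, 18
10, 17
11, 16
12, 15
13, 14
8, 9, 10
Counting gives 8.

8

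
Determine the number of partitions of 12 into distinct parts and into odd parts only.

They are:
11,1
9,3
7,5
That's 3 in total.

3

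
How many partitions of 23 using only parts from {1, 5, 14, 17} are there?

The partitions of 23 that satisfy the conditions:
17, 5, 1
17, 1, 1, 1, 1, 1, 1
14, 5, 1, 1, 1, 1
14, 1, 1, 1, 1, 1, 1, 1, 1, 1
5, 5, 5, 5, 1, 1, 1
5, 5, 5, 1, 1, 1, 1, 1, 1, 1, 1
5, 5, 1, 1, 1, 1, 1, 1, 1, 1, 1, 1, 1, 1, 1
5, 1, 1, 1, 1, 1, 1, 1, 1, 1, 1, 1, 1, 1, 1, 1, 1, 1, 1
1, 1, 1, 1, 1, 1, 1, 1, 1, 1, 1, 1, 1, 1, 1, 1, 1, 1, 1, 1, 1, 1, 1
Counting gives 9.

9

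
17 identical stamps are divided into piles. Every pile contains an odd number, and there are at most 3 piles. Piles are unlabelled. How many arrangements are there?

9

Enumerating:
17
15,1,1
13,3,1
11,5,1
11,3,3
9,7,1
9,5,3
7,7,3
7,5,5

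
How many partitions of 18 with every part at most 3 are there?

37

There are too many to list fully; the first 12 (by largest part) are:
3 + 3 + 3 + 3 + 3 + 3
3 + 3 + 3 + 3 + 3 + 2 + 1
3 + 3 + 3 + 3 + 3 + 1 + 1 + 1
3 + 3 + 3 + 3 + 2 + 2 + 2
3 + 3 + 3 + 3 + 2 + 2 + 1 + 1
3 + 3 + 3 + 3 + 2 + 1 + 1 + 1 + 1
3 + 3 + 3 + 3 + 1 + 1 + 1 + 1 + 1 + 1
3 + 3 + 3 + 2 + 2 + 2 + 2 + 1
3 + 3 + 3 + 2 + 2 + 2 + 1 + 1 + 1
3 + 3 + 3 + 2 + 2 + 1 + 1 + 1 + 1 + 1
3 + 3 + 3 + 2 + 1 + 1 + 1 + 1 + 1 + 1 + 1
3 + 3 + 3 + 1 + 1 + 1 + 1 + 1 + 1 + 1 + 1 + 1
…and 25 more, for 37 total.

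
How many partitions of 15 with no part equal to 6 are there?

146

Enumerating by decreasing first part gives 146 partitions in all.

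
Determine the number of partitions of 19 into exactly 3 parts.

A partial list (first 12 by largest part):
17,1,1
16,2,1
15,3,1
15,2,2
14,4,1
14,3,2
13,5,1
13,4,2
13,3,3
12,6,1
12,5,2
12,4,3
…and 18 more, for 30 total.

30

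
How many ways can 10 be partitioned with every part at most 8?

40

There are too many to list fully; the first 12 (by largest part) are:
8+2
8+1+1
7+3
7+2+1
7+1+1+1
6+4
6+3+1
6+2+2
6+2+1+1
6+1+1+1+1
5+5
5+4+1
…and 28 more, for 40 total.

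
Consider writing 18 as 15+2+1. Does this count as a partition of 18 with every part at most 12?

No

The parts sum to 18, and the condition 'no summand exceeds 12' is violated.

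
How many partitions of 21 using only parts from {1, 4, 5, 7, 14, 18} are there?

A partial list (first 12 by largest part):
18, 1, 1, 1
14, 7
14, 5, 1, 1
14, 4, 1, 1, 1
14, 1, 1, 1, 1, 1, 1, 1
7, 7, 7
7, 7, 5, 1, 1
7, 7, 4, 1, 1, 1
7, 7, 1, 1, 1, 1, 1, 1, 1
7, 5, 5, 4
7, 5, 5, 1, 1, 1, 1
7, 5, 4, 4, 1
…and 23 more, for 35 total.

35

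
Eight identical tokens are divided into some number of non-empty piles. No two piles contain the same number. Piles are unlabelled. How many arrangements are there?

6

Listing the qualifying partitions of 8:
8
7,1
6,2
5,3
5,2,1
4,3,1
That's 6 in total.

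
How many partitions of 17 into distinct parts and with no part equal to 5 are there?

There are too many to list fully; the first 12 (by largest part) are:
17
16, 1
15, 2
14, 3
14, 2, 1
13, 4
13, 3, 1
12, 4, 1
12, 3, 2
11, 6
11, 4, 2
11, 3, 2, 1
…and 15 more, for 27 total.

27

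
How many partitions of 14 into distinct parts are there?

Listing the qualifying partitions of 14:
14
13 + 1
12 + 2
11 + 3
11 + 2 + 1
10 + 4
10 + 3 + 1
9 + 5
9 + 4 + 1
9 + 3 + 2
8 + 6
8 + 5 + 1
8 + 4 + 2
8 + 3 + 2 + 1
7 + 6 + 1
7 + 5 + 2
7 + 4 + 3
7 + 4 + 2 + 1
6 + 5 + 3
6 + 5 + 2 + 1
6 + 4 + 3 + 1
5 + 4 + 3 + 2

22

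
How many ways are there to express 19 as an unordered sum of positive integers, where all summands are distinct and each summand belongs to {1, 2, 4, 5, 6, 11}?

2

They are:
11,6,2
11,5,2,1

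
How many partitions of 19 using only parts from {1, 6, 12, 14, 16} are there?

Listing the qualifying partitions of 19:
1 + 1 + 1 + 16
1 + 1 + 1 + 1 + 1 + 14
1 + 6 + 12
1 + 1 + 1 + 1 + 1 + 1 + 1 + 12
1 + 6 + 6 + 6
1 + 1 + 1 + 1 + 1 + 1 + 1 + 6 + 6
1 + 1 + 1 + 1 + 1 + 1 + 1 + 1 + 1 + 1 + 1 + 1 + 1 + 6
1 + 1 + 1 + 1 + 1 + 1 + 1 + 1 + 1 + 1 + 1 + 1 + 1 + 1 + 1 + 1 + 1 + 1 + 1
That's 8 in total.

8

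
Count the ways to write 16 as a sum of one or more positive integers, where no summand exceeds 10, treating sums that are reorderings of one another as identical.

212

Direct enumeration gives 212 partitions.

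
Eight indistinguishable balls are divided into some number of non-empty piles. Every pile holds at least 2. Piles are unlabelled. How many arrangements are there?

Listing the qualifying partitions of 8:
8
2+6
3+5
4+4
2+2+4
2+3+3
2+2+2+2

7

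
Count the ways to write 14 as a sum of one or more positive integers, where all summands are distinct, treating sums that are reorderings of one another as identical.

Listing the qualifying partitions of 14:
14
13, 1
12, 2
11, 3
11, 2, 1
10, 4
10, 3, 1
9, 5
9, 4, 1
9, 3, 2
8, 6
8, 5, 1
8, 4, 2
8, 3, 2, 1
7, 6, 1
7, 5, 2
7, 4, 3
7, 4, 2, 1
6, 5, 3
6, 5, 2, 1
6, 4, 3, 1
5, 4, 3, 2

22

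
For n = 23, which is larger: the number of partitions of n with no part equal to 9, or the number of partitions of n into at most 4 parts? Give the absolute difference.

Partitions of 23 with no part equal to 9: 1120.
Partitions of 23 into at most 4 parts: 150.
|1120 − 150| = 970.

970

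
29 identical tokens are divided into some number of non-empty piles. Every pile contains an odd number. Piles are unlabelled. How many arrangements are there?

256

There are 256 such partitions.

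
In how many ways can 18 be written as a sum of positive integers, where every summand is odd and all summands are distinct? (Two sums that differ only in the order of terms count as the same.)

Enumerating:
17, 1
15, 3
13, 5
11, 7
9, 5, 3, 1
That's 5 in total.

5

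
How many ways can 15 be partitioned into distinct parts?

27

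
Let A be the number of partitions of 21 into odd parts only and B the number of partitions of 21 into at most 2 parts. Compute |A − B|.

65

Partitions of 21 into odd parts only: 76.
Partitions of 21 into at most 2 parts: 11.
|76 − 11| = 65.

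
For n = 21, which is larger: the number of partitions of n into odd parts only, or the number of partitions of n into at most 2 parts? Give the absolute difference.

65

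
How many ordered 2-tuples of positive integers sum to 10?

9

Place 1 bars in the 9 internal gaps of a row of 10 dots: C(9,1) = 9.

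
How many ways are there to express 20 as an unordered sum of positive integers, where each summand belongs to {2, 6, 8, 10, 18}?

13

Enumerating:
18 + 2
10 + 10
10 + 8 + 2
10 + 6 + 2 + 2
10 + 2 + 2 + 2 + 2 + 2
8 + 8 + 2 + 2
8 + 6 + 6
8 + 6 + 2 + 2 + 2
8 + 2 + 2 + 2 + 2 + 2 + 2
6 + 6 + 6 + 2
6 + 6 + 2 + 2 + 2 + 2
6 + 2 + 2 + 2 + 2 + 2 + 2 + 2
2 + 2 + 2 + 2 + 2 + 2 + 2 + 2 + 2 + 2
Counting gives 13.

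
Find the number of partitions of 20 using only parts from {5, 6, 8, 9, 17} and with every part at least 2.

Listing the qualifying partitions of 20:
9 + 6 + 5
8 + 6 + 6
5 + 5 + 5 + 5

3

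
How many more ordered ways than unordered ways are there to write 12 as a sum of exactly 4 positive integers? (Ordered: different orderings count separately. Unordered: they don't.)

Compositions: C(11,3) = 165.
Partitions of 12 into exactly 4 parts: 15.
Difference: 165 − 15 = 150.

150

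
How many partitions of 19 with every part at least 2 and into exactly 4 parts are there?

27

There are too many to list fully; the first 12 (by largest part) are:
13, 2, 2, 2
12, 3, 2, 2
11, 4, 2, 2
11, 3, 3, 2
10, 5, 2, 2
10, 4, 3, 2
10, 3, 3, 3
9, 6, 2, 2
9, 5, 3, 2
9, 4, 4, 2
9, 4, 3, 3
8, 7, 2, 2
…and 15 more, for 27 total.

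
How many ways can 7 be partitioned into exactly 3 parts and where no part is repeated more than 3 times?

4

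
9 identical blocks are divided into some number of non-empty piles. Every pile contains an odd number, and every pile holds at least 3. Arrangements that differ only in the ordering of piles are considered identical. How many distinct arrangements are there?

2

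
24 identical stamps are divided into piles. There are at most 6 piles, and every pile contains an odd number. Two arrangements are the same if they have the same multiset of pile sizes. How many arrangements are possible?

There are too many to list fully; the first 12 (by largest part) are:
1+23
3+21
1+1+1+21
5+19
1+1+3+19
1+1+1+1+1+19
7+17
1+1+5+17
1+3+3+17
1+1+1+1+3+17
9+15
1+1+7+15
…and 43 more, for 55 total.

55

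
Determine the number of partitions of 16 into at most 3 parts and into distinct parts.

Enumerating:
16
15, 1
14, 2
13, 3
13, 2, 1
12, 4
12, 3, 1
11, 5
11, 4, 1
11, 3, 2
10, 6
10, 5, 1
10, 4, 2
9, 7
9, 6, 1
9, 5, 2
9, 4, 3
8, 7, 1
8, 6, 2
8, 5, 3
7, 6, 3
7, 5, 4

22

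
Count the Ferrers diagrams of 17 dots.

297

Systematic enumeration (by largest part, then next-largest, …) yields 297.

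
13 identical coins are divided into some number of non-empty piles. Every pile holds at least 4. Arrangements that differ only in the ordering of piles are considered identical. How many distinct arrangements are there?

Listing the qualifying partitions of 13:
13
9,4
8,5
7,6
5,4,4

5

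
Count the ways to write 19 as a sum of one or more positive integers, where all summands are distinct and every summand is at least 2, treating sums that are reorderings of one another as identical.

29

There are too many to list fully; the first 12 (by largest part) are:
19
17, 2
16, 3
15, 4
14, 5
14, 3, 2
13, 6
13, 4, 2
12, 7
12, 5, 2
12, 4, 3
11, 8
…and 17 more, for 29 total.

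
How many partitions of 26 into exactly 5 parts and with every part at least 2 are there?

Direct enumeration gives 101 partitions.

101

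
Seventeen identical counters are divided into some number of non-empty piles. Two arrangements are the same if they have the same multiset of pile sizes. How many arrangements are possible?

297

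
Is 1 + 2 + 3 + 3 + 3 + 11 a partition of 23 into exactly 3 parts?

The parts sum to 23, and the condition 'there are exactly 3 summands' is violated.

No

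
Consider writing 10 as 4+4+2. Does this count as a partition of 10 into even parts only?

Yes

The parts sum to 10, and the condition 'every summand is even' holds.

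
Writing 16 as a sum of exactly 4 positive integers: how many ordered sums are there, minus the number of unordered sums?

Ordered (compositions into 4 parts): C(15,3) = 455.
Partitions of 16 into exactly 4 parts: 34.
Difference: 455 − 34 = 421.

421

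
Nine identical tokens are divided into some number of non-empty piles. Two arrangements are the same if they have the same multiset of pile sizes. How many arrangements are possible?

There are too many to list fully; the first 12 (by largest part) are:
9
8,1
7,2
7,1,1
6,3
6,2,1
6,1,1,1
5,4
5,3,1
5,2,2
5,2,1,1
5,1,1,1,1
…and 18 more, for 30 total.

30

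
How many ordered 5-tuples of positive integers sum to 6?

Equivalently, choose which 4 of the 5 gaps become plus signs: C(5,4) = 5.

5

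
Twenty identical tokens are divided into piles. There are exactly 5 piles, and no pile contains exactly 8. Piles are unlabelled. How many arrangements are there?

69

There are too many to list fully; the first 12 (by largest part) are:
16,1,1,1,1
15,2,1,1,1
14,3,1,1,1
14,2,2,1,1
13,4,1,1,1
13,3,2,1,1
13,2,2,2,1
12,5,1,1,1
12,4,2,1,1
12,3,3,1,1
12,3,2,2,1
12,2,2,2,2
…and 57 more, for 69 total.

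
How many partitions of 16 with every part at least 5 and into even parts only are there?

3

Enumerating:
16
10 + 6
8 + 8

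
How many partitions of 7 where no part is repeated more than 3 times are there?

12

The partitions of 7 that satisfy the conditions:
7
6+1
5+2
5+1+1
4+3
4+2+1
4+1+1+1
3+3+1
3+2+2
3+2+1+1
2+2+2+1
2+2+1+1+1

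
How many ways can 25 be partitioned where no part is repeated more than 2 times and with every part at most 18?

491

There are 491 such partitions.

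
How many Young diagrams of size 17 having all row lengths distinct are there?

38

There are too many to list fully; the first 12 (by largest part) are:
17
16 + 1
15 + 2
14 + 3
14 + 2 + 1
13 + 4
13 + 3 + 1
12 + 5
12 + 4 + 1
12 + 3 + 2
11 + 6
11 + 5 + 1
…and 26 more, for 38 total.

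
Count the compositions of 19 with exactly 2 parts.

Equivalently, choose which 1 of the 18 gaps become plus signs: C(18,1) = 18.

18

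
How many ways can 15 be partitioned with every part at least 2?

41

There are too many to list fully; the first 12 (by largest part) are:
15
13, 2
12, 3
11, 4
11, 2, 2
10, 5
10, 3, 2
9, 6
9, 4, 2
9, 3, 3
9, 2, 2, 2
8, 7
…and 29 more, for 41 total.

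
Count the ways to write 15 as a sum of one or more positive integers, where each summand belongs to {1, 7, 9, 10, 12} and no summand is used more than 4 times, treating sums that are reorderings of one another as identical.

2

They are:
12, 1, 1, 1
7, 7, 1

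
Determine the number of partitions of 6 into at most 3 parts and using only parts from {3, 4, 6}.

2

They are:
6
3 + 3
That's 2 in total.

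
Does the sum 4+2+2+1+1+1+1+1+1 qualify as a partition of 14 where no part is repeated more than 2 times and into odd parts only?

No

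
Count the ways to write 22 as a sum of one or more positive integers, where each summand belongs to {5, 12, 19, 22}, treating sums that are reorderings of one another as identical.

They are:
22
12,5,5

2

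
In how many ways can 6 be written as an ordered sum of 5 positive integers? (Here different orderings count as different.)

Equivalently, choose which 4 of the 5 gaps become plus signs: C(5,4) = 5.

5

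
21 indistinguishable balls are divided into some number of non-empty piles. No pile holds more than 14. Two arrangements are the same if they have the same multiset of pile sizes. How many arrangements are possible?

Counting exhaustively, 762 partitions satisfy the conditions.

762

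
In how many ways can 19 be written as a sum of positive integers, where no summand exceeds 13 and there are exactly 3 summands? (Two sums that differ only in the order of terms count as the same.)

The partitions of 19 that satisfy the conditions:
13, 5, 1
13, 4, 2
13, 3, 3
12, 6, 1
12, 5, 2
12, 4, 3
11, 7, 1
11, 6, 2
11, 5, 3
11, 4, 4
10, 8, 1
10, 7, 2
10, 6, 3
10, 5, 4
9, 9, 1
9, 8, 2
9, 7, 3
9, 6, 4
9, 5, 5
8, 8, 3
8, 7, 4
8, 6, 5
7, 7, 5
7, 6, 6

24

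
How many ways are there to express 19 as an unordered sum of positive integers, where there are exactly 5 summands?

70

A partial list (first 12 by largest part):
15,1,1,1,1
14,2,1,1,1
13,3,1,1,1
13,2,2,1,1
12,4,1,1,1
12,3,2,1,1
12,2,2,2,1
11,5,1,1,1
11,4,2,1,1
11,3,3,1,1
11,3,2,2,1
11,2,2,2,2
…and 58 more, for 70 total.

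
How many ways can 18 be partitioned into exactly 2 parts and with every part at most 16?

They are:
16+2
15+3
14+4
13+5
12+6
11+7
10+8
9+9

8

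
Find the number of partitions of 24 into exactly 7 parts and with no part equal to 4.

A full systematic count gives 111.

111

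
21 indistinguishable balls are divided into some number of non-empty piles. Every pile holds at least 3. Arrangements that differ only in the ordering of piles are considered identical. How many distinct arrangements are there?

60

There are too many to list fully; the first 12 (by largest part) are:
21
18 + 3
17 + 4
16 + 5
15 + 6
15 + 3 + 3
14 + 7
14 + 4 + 3
13 + 8
13 + 5 + 3
13 + 4 + 4
12 + 9
…and 48 more, for 60 total.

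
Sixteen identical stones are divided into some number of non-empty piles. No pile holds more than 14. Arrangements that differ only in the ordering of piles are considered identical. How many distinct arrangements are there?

229

A full systematic count gives 229.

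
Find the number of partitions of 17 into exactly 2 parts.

8

They are:
16, 1
15, 2
14, 3
13, 4
12, 5
11, 6
10, 7
9, 8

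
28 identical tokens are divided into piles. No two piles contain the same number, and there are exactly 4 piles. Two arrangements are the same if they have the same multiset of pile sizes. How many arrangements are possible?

Counting exhaustively, 84 partitions satisfy the conditions.

84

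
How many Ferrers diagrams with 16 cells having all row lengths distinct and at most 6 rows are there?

There are too many to list fully; the first 12 (by largest part) are:
16
15,1
14,2
13,3
13,2,1
12,4
12,3,1
11,5
11,4,1
11,3,2
10,6
10,5,1
…and 20 more, for 32 total.

32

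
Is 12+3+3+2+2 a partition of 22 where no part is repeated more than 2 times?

Yes

The parts sum to 22, and the condition 'no summand is used more than 2 times' holds.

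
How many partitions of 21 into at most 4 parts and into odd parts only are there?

13

Listing the qualifying partitions of 21:
21
19+1+1
17+3+1
15+5+1
15+3+3
13+7+1
13+5+3
11+9+1
11+7+3
11+5+5
9+9+3
9+7+5
7+7+7
Counting gives 13.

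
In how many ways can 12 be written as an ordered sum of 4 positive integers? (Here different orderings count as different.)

165

A composition of 12 into 4 positive parts is chosen by placing 3 dividers among the 11 gaps between 12 units: C(11,3) = 165.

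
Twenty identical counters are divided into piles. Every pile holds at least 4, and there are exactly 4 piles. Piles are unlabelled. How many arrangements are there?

They are:
4,4,4,8
4,4,5,7
4,4,6,6
4,5,5,6
5,5,5,5

5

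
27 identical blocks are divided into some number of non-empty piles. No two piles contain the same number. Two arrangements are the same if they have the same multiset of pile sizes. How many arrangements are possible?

There are 192 such partitions.

192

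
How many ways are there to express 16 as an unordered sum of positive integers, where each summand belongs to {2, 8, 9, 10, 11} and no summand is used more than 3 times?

2

Enumerating:
10 + 2 + 2 + 2
8 + 8
Counting gives 2.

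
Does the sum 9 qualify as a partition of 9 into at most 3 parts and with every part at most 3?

No

The parts sum to 9, and the condition 'no summand exceeds 3' is violated.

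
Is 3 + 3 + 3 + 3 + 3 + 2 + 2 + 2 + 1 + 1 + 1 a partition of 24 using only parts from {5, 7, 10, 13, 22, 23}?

The parts sum to 24, and the condition 'each summand belongs to {5, 7, 10, 13, 22, 23}' is violated.

No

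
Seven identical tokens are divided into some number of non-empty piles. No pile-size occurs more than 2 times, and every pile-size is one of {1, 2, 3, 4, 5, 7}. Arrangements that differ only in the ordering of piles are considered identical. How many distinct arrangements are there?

They are:
7
5 + 2
5 + 1 + 1
4 + 3
4 + 2 + 1
3 + 3 + 1
3 + 2 + 2
3 + 2 + 1 + 1

8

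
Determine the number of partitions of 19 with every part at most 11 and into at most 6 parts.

Systematic enumeration (by largest part, then next-largest, …) yields 193.

193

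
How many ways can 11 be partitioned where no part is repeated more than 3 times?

38

There are too many to list fully; the first 12 (by largest part) are:
11
10, 1
9, 2
9, 1, 1
8, 3
8, 2, 1
8, 1, 1, 1
7, 4
7, 3, 1
7, 2, 2
7, 2, 1, 1
6, 5
…and 26 more, for 38 total.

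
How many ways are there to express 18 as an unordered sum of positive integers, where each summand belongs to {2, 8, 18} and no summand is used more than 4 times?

Listing the qualifying partitions of 18:
18
2, 8, 8
That's 2 in total.

2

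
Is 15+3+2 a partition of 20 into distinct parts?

Yes

The parts sum to 20, and the condition 'all summands are distinct' holds.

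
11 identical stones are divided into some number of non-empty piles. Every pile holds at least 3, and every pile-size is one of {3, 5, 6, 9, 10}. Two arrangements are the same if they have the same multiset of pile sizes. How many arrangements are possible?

Enumerating:
5, 6
3, 3, 5
That's 2 in total.

2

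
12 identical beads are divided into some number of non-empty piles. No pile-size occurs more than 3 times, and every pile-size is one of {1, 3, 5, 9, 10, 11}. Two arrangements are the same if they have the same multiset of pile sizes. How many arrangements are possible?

7

The partitions of 12 that satisfy the conditions:
11+1
10+1+1
9+3
9+1+1+1
5+5+1+1
5+3+3+1
3+3+3+1+1+1
Counting gives 7.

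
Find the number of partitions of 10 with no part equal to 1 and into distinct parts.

Enumerating:
10
8, 2
7, 3
6, 4
5, 3, 2

5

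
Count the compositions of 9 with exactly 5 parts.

70

By stars and bars with positive parts, the count is C(8,4) = 70.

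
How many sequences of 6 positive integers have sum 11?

252

By stars and bars with positive parts, the count is C(10,5) = 252.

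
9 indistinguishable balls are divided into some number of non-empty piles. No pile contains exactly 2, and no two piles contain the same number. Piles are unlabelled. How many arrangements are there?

Listing the qualifying partitions of 9:
9
1+8
3+6
4+5
1+3+5

5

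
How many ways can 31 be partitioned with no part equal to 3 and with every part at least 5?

80

Systematic enumeration (by largest part, then next-largest, …) yields 80.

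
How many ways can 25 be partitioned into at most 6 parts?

612

There are 612 such partitions.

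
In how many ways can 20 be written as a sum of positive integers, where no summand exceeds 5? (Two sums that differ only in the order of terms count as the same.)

192

Systematic enumeration (by largest part, then next-largest, …) yields 192.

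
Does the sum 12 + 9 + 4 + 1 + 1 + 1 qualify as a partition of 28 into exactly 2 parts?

The parts sum to 28, and the condition 'there are exactly 2 summands' is violated.

No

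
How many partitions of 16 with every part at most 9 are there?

A full systematic count gives 201.

201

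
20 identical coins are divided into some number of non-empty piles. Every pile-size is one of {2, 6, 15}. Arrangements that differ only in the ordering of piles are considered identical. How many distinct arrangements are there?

4

Enumerating:
6,6,6,2
6,6,2,2,2,2
6,2,2,2,2,2,2,2
2,2,2,2,2,2,2,2,2,2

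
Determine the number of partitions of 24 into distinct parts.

122

There are 122 such partitions.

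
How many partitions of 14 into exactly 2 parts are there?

They are:
13, 1
12, 2
11, 3
10, 4
9, 5
8, 6
7, 7

7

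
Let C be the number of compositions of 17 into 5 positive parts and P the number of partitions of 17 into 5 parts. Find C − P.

Ordered (compositions into 5 parts): C(16,4) = 1820.
Partitions of 17 into exactly 5 parts: 47.
Difference: 1820 − 47 = 1773.

1773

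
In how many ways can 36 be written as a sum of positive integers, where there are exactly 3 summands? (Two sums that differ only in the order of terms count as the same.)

108

Counting exhaustively, 108 partitions satisfy the conditions.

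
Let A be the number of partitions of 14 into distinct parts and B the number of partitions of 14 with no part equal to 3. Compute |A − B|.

57

Partitions of 14 into distinct parts: 22.
Partitions of 14 with no part equal to 3: 79.
|22 − 79| = 57.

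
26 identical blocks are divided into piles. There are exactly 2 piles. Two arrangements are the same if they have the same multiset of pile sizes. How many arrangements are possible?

13

The partitions of 26 that satisfy the conditions:
1 + 25
2 + 24
3 + 23
4 + 22
5 + 21
6 + 20
7 + 19
8 + 18
9 + 17
10 + 16
11 + 15
12 + 14
13 + 13
That's 13 in total.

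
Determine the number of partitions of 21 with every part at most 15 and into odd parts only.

72

A full systematic count gives 72.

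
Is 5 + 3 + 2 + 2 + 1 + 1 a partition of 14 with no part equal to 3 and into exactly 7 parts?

No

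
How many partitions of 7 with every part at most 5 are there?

They are:
2, 5
1, 1, 5
3, 4
1, 2, 4
1, 1, 1, 4
1, 3, 3
2, 2, 3
1, 1, 2, 3
1, 1, 1, 1, 3
1, 2, 2, 2
1, 1, 1, 2, 2
1, 1, 1, 1, 1, 2
1, 1, 1, 1, 1, 1, 1

13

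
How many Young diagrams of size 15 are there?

176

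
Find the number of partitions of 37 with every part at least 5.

202

Direct enumeration gives 202 partitions.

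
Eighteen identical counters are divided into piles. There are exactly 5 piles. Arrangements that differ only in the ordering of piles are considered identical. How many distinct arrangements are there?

57

There are too many to list fully; the first 12 (by largest part) are:
14,1,1,1,1
13,2,1,1,1
12,3,1,1,1
12,2,2,1,1
11,4,1,1,1
11,3,2,1,1
11,2,2,2,1
10,5,1,1,1
10,4,2,1,1
10,3,3,1,1
10,3,2,2,1
10,2,2,2,2
…and 45 more, for 57 total.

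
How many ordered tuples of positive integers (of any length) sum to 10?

512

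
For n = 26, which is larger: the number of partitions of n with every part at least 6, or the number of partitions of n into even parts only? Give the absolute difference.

80

Partitions of 26 with every part at least 6: 21.
Partitions of 26 into even parts only: 101.
|21 − 101| = 80.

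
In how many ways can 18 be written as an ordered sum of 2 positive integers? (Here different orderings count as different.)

17

A composition of 18 into 2 positive parts is chosen by placing 1 dividers among the 17 gaps between 18 units: C(17,1) = 17.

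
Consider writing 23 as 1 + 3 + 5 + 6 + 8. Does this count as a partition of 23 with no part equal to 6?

The parts sum to 23, and the condition 'no summand equals 6' is violated.

No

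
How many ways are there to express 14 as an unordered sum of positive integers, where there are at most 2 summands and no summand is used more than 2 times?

8

The partitions of 14 that satisfy the conditions:
14
1+13
2+12
3+11
4+10
5+9
6+8
7+7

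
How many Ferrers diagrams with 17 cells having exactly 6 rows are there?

There are too many to list fully; the first 12 (by largest part) are:
1, 1, 1, 1, 1, 12
1, 1, 1, 1, 2, 11
1, 1, 1, 1, 3, 10
1, 1, 1, 2, 2, 10
1, 1, 1, 1, 4, 9
1, 1, 1, 2, 3, 9
1, 1, 2, 2, 2, 9
1, 1, 1, 1, 5, 8
1, 1, 1, 2, 4, 8
1, 1, 1, 3, 3, 8
1, 1, 2, 2, 3, 8
1, 2, 2, 2, 2, 8
…and 32 more, for 44 total.

44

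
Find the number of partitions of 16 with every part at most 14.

Counting exhaustively, 229 partitions satisfy the conditions.

229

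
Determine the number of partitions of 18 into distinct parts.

46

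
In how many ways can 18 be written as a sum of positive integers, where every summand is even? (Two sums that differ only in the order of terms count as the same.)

30

There are too many to list fully; the first 12 (by largest part) are:
18
16,2
14,4
14,2,2
12,6
12,4,2
12,2,2,2
10,8
10,6,2
10,4,4
10,4,2,2
10,2,2,2,2
…and 18 more, for 30 total.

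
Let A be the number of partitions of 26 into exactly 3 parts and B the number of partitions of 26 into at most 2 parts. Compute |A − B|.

42

Partitions of 26 into exactly 3 parts: 56.
Partitions of 26 into at most 2 parts: 14.
|56 − 14| = 42.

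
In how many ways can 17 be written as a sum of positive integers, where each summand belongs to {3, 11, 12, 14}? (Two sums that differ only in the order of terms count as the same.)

They are:
14+3
11+3+3
Counting gives 2.

2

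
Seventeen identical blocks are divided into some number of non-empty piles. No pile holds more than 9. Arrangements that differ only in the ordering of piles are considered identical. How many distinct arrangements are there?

252

A full systematic count gives 252.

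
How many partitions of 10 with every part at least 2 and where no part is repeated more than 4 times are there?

Enumerating:
10
2 + 8
3 + 7
4 + 6
2 + 2 + 6
5 + 5
2 + 3 + 5
2 + 4 + 4
3 + 3 + 4
2 + 2 + 2 + 4
2 + 2 + 3 + 3

11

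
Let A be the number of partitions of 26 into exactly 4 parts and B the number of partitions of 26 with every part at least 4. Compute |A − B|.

Partitions of 26 into exactly 4 parts: 136.
Partitions of 26 with every part at least 4: 70.
|136 − 70| = 66.

66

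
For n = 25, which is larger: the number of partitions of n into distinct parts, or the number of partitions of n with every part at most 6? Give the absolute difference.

Partitions of 25 into distinct parts: 142.
Partitions of 25 with every part at most 6: 612.
|142 − 612| = 470.

470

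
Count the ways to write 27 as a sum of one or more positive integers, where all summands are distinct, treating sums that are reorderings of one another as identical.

192

There are 192 such partitions.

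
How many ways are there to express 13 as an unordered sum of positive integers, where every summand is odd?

18

Enumerating:
13
1,1,11
1,3,9
1,1,1,1,9
1,5,7
3,3,7
1,1,1,3,7
1,1,1,1,1,1,7
3,5,5
1,1,1,5,5
1,1,3,3,5
1,1,1,1,1,3,5
1,1,1,1,1,1,1,1,5
1,3,3,3,3
1,1,1,1,3,3,3
1,1,1,1,1,1,1,3,3
1,1,1,1,1,1,1,1,1,1,3
1,1,1,1,1,1,1,1,1,1,1,1,1
Counting gives 18.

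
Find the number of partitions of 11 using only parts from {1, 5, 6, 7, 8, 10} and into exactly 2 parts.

2

Listing the qualifying partitions of 11:
10 + 1
6 + 5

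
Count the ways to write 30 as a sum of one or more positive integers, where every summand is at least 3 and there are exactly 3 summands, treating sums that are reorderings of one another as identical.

48

A partial list (first 12 by largest part):
24 + 3 + 3
23 + 4 + 3
22 + 5 + 3
22 + 4 + 4
21 + 6 + 3
21 + 5 + 4
20 + 7 + 3
20 + 6 + 4
20 + 5 + 5
19 + 8 + 3
19 + 7 + 4
19 + 6 + 5
…and 36 more, for 48 total.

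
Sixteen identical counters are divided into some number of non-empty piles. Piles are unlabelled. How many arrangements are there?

231

Direct enumeration gives 231 partitions.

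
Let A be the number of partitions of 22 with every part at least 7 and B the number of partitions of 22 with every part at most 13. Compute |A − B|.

Partitions of 22 with every part at least 7: 7.
Partitions of 22 with every part at most 13: 935.
|7 − 935| = 928.

928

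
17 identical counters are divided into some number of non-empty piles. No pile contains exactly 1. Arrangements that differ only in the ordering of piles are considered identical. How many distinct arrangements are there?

66

A partial list (first 12 by largest part):
17
15+2
14+3
13+4
13+2+2
12+5
12+3+2
11+6
11+4+2
11+3+3
11+2+2+2
10+7
…and 54 more, for 66 total.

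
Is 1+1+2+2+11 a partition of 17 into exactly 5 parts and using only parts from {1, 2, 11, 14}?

The parts sum to 17, and the condition 'there are exactly 5 summands' holds; the condition 'each summand belongs to {1, 2, 11, 14}' holds.

Yes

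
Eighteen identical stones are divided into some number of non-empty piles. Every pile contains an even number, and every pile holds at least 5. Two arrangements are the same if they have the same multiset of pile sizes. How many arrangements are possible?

4

Enumerating:
18
6,12
8,10
6,6,6
Counting gives 4.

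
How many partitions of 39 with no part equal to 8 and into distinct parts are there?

724

Counting exhaustively, 724 partitions satisfy the conditions.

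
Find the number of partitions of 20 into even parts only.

42

There are too many to list fully; the first 12 (by largest part) are:
20
2,18
4,16
2,2,16
6,14
2,4,14
2,2,2,14
8,12
2,6,12
4,4,12
2,2,4,12
2,2,2,2,12
…and 30 more, for 42 total.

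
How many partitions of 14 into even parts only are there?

15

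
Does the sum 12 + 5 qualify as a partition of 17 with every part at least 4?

The parts sum to 17, and the condition 'every summand is at least 4' holds.

Yes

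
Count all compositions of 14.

8192

Each of the 13 gaps between 14 units is either a break or not: 2^13 = 8192.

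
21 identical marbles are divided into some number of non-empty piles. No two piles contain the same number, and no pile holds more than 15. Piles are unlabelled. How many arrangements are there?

There are too many to list fully; the first 12 (by largest part) are:
6, 15
1, 5, 15
2, 4, 15
1, 2, 3, 15
7, 14
1, 6, 14
2, 5, 14
3, 4, 14
1, 2, 4, 14
8, 13
1, 7, 13
2, 6, 13
…and 54 more, for 66 total.

66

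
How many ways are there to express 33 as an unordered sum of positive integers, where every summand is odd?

Direct enumeration gives 448 partitions.

448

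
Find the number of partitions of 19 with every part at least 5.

Enumerating:
19
14 + 5
13 + 6
12 + 7
11 + 8
10 + 9
9 + 5 + 5
8 + 6 + 5
7 + 7 + 5
7 + 6 + 6

10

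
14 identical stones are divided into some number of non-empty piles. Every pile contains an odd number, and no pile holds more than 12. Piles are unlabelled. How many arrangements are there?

21

Enumerating:
11, 3
11, 1, 1, 1
9, 5
9, 3, 1, 1
9, 1, 1, 1, 1, 1
7, 7
7, 5, 1, 1
7, 3, 3, 1
7, 3, 1, 1, 1, 1
7, 1, 1, 1, 1, 1, 1, 1
5, 5, 3, 1
5, 5, 1, 1, 1, 1
5, 3, 3, 3
5, 3, 3, 1, 1, 1
5, 3, 1, 1, 1, 1, 1, 1
5, 1, 1, 1, 1, 1, 1, 1, 1, 1
3, 3, 3, 3, 1, 1
3, 3, 3, 1, 1, 1, 1, 1
3, 3, 1, 1, 1, 1, 1, 1, 1, 1
3, 1, 1, 1, 1, 1, 1, 1, 1, 1, 1, 1
1, 1, 1, 1, 1, 1, 1, 1, 1, 1, 1, 1, 1, 1
That's 21 in total.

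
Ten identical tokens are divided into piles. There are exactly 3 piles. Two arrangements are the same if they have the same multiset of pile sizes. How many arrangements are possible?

8

Listing the qualifying partitions of 10:
8,1,1
7,2,1
6,3,1
6,2,2
5,4,1
5,3,2
4,4,2
4,3,3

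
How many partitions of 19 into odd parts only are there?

There are too many to list fully; the first 12 (by largest part) are:
19
17+1+1
15+3+1
15+1+1+1+1
13+5+1
13+3+3
13+3+1+1+1
13+1+1+1+1+1+1
11+7+1
11+5+3
11+5+1+1+1
11+3+3+1+1
…and 42 more, for 54 total.

54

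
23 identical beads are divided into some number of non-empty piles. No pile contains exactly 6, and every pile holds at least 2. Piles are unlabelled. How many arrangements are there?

Direct enumeration gives 187 partitions.

187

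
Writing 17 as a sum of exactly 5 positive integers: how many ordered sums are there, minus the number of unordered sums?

Compositions: C(16,4) = 1820.
Unordered (partitions into 5 parts): 47.
Difference: 1820 − 47 = 1773.

1773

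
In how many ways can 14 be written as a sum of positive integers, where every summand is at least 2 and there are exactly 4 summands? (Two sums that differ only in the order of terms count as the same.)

The partitions of 14 that satisfy the conditions:
8, 2, 2, 2
7, 3, 2, 2
6, 4, 2, 2
6, 3, 3, 2
5, 5, 2, 2
5, 4, 3, 2
5, 3, 3, 3
4, 4, 4, 2
4, 4, 3, 3
That's 9 in total.

9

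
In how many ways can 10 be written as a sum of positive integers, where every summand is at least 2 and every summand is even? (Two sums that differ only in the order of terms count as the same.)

Enumerating:
10
8 + 2
6 + 4
6 + 2 + 2
4 + 4 + 2
4 + 2 + 2 + 2
2 + 2 + 2 + 2 + 2
Counting gives 7.

7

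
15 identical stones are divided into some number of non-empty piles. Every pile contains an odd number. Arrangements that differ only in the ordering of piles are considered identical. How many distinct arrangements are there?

There are too many to list fully; the first 12 (by largest part) are:
15
13 + 1 + 1
11 + 3 + 1
11 + 1 + 1 + 1 + 1
9 + 5 + 1
9 + 3 + 3
9 + 3 + 1 + 1 + 1
9 + 1 + 1 + 1 + 1 + 1 + 1
7 + 7 + 1
7 + 5 + 3
7 + 5 + 1 + 1 + 1
7 + 3 + 3 + 1 + 1
…and 15 more, for 27 total.

27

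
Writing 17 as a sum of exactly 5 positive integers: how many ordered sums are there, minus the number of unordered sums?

1773

Ordered (compositions into 5 parts): C(16,4) = 1820.
Partitions of 17 into exactly 5 parts: 47.
Difference: 1820 − 47 = 1773.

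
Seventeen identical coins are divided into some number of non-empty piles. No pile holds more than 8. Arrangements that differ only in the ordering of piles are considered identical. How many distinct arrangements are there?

230

There are 230 such partitions.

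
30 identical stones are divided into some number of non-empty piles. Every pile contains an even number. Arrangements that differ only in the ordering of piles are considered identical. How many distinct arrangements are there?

Direct enumeration gives 176 partitions.

176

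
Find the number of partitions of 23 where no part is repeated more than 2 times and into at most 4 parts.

Systematic enumeration (by largest part, then next-largest, …) yields 143.

143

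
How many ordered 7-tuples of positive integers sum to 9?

28

Place 6 bars in the 8 internal gaps of a row of 9 dots: C(8,6) = 28.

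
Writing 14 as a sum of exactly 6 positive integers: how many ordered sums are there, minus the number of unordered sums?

1267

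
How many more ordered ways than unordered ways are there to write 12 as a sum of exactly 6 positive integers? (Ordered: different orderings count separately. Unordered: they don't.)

Compositions: C(11,5) = 462.
Unordered (partitions into 6 parts): 11.
Difference: 462 − 11 = 451.

451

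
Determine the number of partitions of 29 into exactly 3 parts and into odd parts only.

They are:
27+1+1
25+3+1
23+5+1
23+3+3
21+7+1
21+5+3
19+9+1
19+7+3
19+5+5
17+11+1
17+9+3
17+7+5
15+13+1
15+11+3
15+9+5
15+7+7
13+13+3
13+11+5
13+9+7
11+11+7
11+9+9
Counting gives 21.

21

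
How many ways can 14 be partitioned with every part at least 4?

7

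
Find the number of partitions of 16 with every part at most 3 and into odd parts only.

6

They are:
3+3+3+3+3+1
3+3+3+3+1+1+1+1
3+3+3+1+1+1+1+1+1+1
3+3+1+1+1+1+1+1+1+1+1+1
3+1+1+1+1+1+1+1+1+1+1+1+1+1
1+1+1+1+1+1+1+1+1+1+1+1+1+1+1+1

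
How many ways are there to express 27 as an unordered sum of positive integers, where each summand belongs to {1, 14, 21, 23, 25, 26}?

6

Listing the qualifying partitions of 27:
26+1
25+1+1
23+1+1+1+1
21+1+1+1+1+1+1
14+1+1+1+1+1+1+1+1+1+1+1+1+1
1+1+1+1+1+1+1+1+1+1+1+1+1+1+1+1+1+1+1+1+1+1+1+1+1+1+1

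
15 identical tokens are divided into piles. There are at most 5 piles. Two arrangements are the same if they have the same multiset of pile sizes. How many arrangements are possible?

84

There are 84 such partitions.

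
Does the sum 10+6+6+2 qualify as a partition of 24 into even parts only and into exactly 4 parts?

Yes

The parts sum to 24, and the condition 'every summand is even' holds; the condition 'there are exactly 4 summands' holds.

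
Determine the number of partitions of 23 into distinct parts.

A full systematic count gives 104.

104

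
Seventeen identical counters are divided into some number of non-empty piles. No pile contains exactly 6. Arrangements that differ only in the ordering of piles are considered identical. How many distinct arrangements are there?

Enumerating by decreasing first part gives 241 partitions in all.

241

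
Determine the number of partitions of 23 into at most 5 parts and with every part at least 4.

39

A partial list (first 12 by largest part):
23
19 + 4
18 + 5
17 + 6
16 + 7
15 + 8
15 + 4 + 4
14 + 9
14 + 5 + 4
13 + 10
13 + 6 + 4
13 + 5 + 5
…and 27 more, for 39 total.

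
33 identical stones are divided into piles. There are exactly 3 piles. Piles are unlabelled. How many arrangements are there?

A full systematic count gives 91.

91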